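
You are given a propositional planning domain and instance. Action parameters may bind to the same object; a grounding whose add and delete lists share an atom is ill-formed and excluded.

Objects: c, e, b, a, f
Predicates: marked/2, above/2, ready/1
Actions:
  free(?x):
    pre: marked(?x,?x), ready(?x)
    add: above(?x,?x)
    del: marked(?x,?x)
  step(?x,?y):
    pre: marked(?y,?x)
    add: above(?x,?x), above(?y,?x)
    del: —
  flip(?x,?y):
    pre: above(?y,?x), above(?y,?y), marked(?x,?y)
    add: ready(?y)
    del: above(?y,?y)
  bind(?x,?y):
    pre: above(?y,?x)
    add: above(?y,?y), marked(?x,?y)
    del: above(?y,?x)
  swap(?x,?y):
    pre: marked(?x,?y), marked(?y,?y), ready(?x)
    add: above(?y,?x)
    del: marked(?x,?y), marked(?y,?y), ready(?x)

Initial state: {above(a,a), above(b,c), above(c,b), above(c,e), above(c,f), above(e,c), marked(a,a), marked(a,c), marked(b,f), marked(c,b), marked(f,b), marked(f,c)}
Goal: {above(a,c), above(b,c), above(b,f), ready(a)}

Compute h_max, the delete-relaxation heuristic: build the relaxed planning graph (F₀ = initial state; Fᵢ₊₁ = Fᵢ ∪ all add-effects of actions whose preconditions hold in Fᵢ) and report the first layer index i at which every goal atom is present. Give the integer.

F0 = init (12 atoms)
F1 = F0 ∪ {above(a,c), above(b,b), above(b,f), above(c,c), above(e,e), above(f,b), above(f,c), above(f,f), marked(b,c), marked(c,e), marked(e,c), ready(a)}  (24 atoms)
goal ⊆ F1  ⇒  h_max = 1

1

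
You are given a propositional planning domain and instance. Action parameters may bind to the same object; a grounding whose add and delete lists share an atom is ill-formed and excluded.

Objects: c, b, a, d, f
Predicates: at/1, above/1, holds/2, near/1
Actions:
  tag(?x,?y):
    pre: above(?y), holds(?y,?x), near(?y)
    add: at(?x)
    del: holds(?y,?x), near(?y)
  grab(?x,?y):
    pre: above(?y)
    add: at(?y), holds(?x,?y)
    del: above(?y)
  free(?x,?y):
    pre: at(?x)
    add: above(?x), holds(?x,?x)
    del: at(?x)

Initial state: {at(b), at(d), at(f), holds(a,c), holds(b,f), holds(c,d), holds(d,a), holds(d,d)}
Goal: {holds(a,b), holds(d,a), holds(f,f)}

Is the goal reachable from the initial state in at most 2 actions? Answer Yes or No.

1. free(b,c)  →  {above(b), at(d), at(f), holds(a,c), holds(b,b), holds(b,f), holds(c,d), holds(d,a), holds(d,d)}
2. grab(a,b)  →  {at(b), at(d), at(f), holds(a,b), holds(a,c), holds(b,b), holds(b,f), holds(c,d), holds(d,a), holds(d,d)}
3. free(f,c)  →  {above(f), at(b), at(d), holds(a,b), holds(a,c), holds(b,b), holds(b,f), holds(c,d), holds(d,a), holds(d,d), holds(f,f)}
optimal plan length = 3; 3 > 2

No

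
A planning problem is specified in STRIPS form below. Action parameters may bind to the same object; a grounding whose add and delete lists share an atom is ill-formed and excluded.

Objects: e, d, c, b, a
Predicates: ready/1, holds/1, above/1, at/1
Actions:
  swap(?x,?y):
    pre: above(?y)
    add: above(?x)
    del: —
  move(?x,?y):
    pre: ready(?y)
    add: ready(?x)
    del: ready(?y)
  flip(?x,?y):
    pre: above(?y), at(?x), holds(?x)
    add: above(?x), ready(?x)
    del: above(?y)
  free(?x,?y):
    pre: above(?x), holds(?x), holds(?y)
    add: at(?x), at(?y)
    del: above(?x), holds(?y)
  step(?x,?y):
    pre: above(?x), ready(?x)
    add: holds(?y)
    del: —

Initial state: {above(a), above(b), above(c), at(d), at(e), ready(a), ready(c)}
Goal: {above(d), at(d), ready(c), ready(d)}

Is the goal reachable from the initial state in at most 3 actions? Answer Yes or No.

Yes

1. swap(d,c)  →  {above(a), above(b), above(c), above(d), at(d), at(e), ready(a), ready(c)}
2. move(d,a)  →  {above(a), above(b), above(c), above(d), at(d), at(e), ready(c), ready(d)}
optimal plan length = 2; 2 ≤ 3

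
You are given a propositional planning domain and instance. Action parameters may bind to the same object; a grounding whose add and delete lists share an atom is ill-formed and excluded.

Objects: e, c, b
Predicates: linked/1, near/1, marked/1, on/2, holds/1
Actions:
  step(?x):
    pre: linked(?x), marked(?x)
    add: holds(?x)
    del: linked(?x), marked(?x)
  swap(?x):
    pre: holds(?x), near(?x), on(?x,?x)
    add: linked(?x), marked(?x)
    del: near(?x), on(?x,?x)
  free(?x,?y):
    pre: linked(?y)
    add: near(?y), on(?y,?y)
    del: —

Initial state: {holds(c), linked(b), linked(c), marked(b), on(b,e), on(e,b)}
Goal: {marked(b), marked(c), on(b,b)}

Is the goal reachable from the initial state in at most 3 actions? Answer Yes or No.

1. free(e,c)  →  {holds(c), linked(b), linked(c), marked(b), near(c), on(b,e), on(c,c), on(e,b)}
2. swap(c)  →  {holds(c), linked(b), linked(c), marked(b), marked(c), on(b,e), on(e,b)}
3. free(e,b)  →  {holds(c), linked(b), linked(c), marked(b), marked(c), near(b), on(b,b), on(b,e), on(e,b)}
optimal plan length = 3; 3 ≤ 3

Yes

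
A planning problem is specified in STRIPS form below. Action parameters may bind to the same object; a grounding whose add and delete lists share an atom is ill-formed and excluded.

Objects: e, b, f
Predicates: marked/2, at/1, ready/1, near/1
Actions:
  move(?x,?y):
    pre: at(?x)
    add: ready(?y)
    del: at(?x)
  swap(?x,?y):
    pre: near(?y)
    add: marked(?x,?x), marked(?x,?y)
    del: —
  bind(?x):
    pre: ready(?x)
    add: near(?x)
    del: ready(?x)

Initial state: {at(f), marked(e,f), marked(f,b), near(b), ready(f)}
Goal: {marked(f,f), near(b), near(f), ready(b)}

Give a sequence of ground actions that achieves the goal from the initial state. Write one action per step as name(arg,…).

1. move(f,b)  →  {marked(e,f), marked(f,b), near(b), ready(b), ready(f)}
2. swap(f,b)  →  {marked(e,f), marked(f,b), marked(f,f), near(b), ready(b), ready(f)}
3. bind(f)  →  {marked(e,f), marked(f,b), marked(f,f), near(b), near(f), ready(b)}

move(f,b); swap(f,b); bind(f)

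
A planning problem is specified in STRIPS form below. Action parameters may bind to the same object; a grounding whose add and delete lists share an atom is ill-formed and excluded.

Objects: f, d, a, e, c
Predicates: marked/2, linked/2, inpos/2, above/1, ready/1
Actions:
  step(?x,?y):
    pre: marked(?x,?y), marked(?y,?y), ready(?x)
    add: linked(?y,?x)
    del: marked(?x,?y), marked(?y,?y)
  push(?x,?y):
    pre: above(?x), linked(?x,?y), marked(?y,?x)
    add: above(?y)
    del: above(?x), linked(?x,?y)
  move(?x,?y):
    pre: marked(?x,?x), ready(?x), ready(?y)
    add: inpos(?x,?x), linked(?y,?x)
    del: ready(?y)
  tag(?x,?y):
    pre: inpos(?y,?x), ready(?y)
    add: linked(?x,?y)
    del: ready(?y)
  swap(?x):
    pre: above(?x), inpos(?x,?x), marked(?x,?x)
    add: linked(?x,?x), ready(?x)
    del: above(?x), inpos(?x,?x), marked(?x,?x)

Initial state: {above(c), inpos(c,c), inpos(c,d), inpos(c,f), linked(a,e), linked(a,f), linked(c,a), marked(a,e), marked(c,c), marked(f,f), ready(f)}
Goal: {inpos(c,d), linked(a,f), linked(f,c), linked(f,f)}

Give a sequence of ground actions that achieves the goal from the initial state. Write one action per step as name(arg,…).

step(f,f); swap(c); tag(f,c)

1. step(f,f)  →  {above(c), inpos(c,c), inpos(c,d), inpos(c,f), linked(a,e), linked(a,f), linked(c,a), linked(f,f), marked(a,e), marked(c,c), ready(f)}
2. swap(c)  →  {inpos(c,d), inpos(c,f), linked(a,e), linked(a,f), linked(c,a), linked(c,c), linked(f,f), marked(a,e), ready(c), ready(f)}
3. tag(f,c)  →  {inpos(c,d), inpos(c,f), linked(a,e), linked(a,f), linked(c,a), linked(c,c), linked(f,c), linked(f,f), marked(a,e), ready(f)}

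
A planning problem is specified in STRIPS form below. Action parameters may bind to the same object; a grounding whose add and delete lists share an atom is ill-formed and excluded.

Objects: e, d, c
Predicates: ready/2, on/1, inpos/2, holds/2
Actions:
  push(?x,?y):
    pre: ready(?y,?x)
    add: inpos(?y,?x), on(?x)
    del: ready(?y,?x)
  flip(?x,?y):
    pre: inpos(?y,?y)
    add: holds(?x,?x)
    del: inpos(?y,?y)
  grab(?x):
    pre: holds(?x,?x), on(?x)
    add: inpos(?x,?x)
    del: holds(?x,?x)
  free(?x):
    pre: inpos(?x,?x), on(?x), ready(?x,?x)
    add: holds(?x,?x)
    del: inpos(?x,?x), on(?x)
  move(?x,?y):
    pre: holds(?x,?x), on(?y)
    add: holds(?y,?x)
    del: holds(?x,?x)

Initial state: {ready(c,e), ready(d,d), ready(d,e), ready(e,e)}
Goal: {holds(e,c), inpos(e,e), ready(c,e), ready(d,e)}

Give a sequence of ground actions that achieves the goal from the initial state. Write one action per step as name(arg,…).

1. push(e,e)  →  {inpos(e,e), on(e), ready(c,e), ready(d,d), ready(d,e)}
2. push(d,d)  →  {inpos(d,d), inpos(e,e), on(d), on(e), ready(c,e), ready(d,e)}
3. flip(c,d)  →  {holds(c,c), inpos(e,e), on(d), on(e), ready(c,e), ready(d,e)}
4. move(c,e)  →  {holds(e,c), inpos(e,e), on(d), on(e), ready(c,e), ready(d,e)}

push(e,e); push(d,d); flip(c,d); move(c,e)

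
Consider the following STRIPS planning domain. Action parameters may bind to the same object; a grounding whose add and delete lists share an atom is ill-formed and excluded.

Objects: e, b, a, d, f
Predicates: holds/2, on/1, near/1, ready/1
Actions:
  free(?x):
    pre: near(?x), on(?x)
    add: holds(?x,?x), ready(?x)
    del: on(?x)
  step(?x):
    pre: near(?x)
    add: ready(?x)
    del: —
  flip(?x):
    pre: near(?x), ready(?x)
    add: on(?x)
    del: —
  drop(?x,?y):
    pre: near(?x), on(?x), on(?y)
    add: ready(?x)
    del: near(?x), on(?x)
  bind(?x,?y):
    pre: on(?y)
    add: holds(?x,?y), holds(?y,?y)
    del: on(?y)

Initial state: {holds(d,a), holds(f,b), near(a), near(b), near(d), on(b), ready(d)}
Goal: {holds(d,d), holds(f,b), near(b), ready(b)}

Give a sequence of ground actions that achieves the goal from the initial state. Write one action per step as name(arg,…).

1. free(b)  →  {holds(b,b), holds(d,a), holds(f,b), near(a), near(b), near(d), ready(b), ready(d)}
2. flip(d)  →  {holds(b,b), holds(d,a), holds(f,b), near(a), near(b), near(d), on(d), ready(b), ready(d)}
3. free(d)  →  {holds(b,b), holds(d,a), holds(d,d), holds(f,b), near(a), near(b), near(d), ready(b), ready(d)}

free(b); flip(d); free(d)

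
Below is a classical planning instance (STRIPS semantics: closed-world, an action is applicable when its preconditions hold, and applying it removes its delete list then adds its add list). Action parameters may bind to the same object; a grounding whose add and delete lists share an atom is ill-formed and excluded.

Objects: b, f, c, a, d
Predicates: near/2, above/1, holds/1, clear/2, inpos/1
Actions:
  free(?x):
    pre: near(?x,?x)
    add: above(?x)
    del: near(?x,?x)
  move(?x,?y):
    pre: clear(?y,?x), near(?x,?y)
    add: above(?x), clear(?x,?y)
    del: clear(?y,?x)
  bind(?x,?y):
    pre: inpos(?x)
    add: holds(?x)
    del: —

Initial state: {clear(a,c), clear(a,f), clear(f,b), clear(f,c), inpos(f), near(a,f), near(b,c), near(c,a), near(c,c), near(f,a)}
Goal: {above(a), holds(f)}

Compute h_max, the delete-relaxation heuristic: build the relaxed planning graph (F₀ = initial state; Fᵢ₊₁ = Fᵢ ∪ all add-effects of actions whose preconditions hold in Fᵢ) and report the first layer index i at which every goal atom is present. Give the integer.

2

F0 = init (10 atoms)
F1 = F0 ∪ {above(c), above(f), clear(c,a), clear(f,a), holds(f)}  (15 atoms)
F2 = F1 ∪ {above(a)}  (16 atoms)
goal ⊆ F2  ⇒  h_max = 2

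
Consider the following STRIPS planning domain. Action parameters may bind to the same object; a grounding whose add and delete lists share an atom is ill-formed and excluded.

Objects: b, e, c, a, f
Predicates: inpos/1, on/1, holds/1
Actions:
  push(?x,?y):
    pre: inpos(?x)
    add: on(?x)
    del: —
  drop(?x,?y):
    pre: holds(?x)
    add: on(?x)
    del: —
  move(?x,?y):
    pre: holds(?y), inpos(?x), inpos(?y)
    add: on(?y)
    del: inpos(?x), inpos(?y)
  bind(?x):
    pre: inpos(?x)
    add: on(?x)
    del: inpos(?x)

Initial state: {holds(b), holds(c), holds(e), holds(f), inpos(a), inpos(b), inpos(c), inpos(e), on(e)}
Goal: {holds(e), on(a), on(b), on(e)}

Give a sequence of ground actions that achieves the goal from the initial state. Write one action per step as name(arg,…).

push(b,b); push(a,b)

1. push(b,b)  →  {holds(b), holds(c), holds(e), holds(f), inpos(a), inpos(b), inpos(c), inpos(e), on(b), on(e)}
2. push(a,b)  →  {holds(b), holds(c), holds(e), holds(f), inpos(a), inpos(b), inpos(c), inpos(e), on(a), on(b), on(e)}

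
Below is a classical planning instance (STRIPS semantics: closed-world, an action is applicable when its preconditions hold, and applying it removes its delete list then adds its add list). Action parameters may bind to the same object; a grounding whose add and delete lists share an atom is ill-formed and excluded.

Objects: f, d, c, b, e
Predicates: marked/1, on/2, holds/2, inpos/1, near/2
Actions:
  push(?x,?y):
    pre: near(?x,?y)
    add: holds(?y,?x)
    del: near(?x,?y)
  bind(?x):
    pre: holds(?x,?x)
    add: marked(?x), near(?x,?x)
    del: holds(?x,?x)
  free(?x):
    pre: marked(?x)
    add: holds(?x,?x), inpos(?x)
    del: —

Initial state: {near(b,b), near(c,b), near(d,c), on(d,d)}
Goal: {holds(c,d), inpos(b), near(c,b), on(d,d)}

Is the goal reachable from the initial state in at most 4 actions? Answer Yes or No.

Yes

1. push(d,c)  →  {holds(c,d), near(b,b), near(c,b), on(d,d)}
2. push(b,b)  →  {holds(b,b), holds(c,d), near(c,b), on(d,d)}
3. bind(b)  →  {holds(c,d), marked(b), near(b,b), near(c,b), on(d,d)}
4. free(b)  →  {holds(b,b), holds(c,d), inpos(b), marked(b), near(b,b), near(c,b), on(d,d)}
optimal plan length = 4; 4 ≤ 4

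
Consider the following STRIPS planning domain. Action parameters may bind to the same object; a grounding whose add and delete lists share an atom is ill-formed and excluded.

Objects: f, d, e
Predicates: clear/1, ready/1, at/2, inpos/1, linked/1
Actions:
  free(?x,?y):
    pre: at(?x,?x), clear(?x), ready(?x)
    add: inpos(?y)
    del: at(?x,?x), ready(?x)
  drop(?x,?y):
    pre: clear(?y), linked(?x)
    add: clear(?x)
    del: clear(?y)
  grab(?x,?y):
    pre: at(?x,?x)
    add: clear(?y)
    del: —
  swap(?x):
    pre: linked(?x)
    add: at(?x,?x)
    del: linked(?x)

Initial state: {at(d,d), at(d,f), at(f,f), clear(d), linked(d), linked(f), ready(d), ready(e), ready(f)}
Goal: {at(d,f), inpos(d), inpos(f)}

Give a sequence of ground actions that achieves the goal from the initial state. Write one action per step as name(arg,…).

1. free(d,f)  →  {at(d,f), at(f,f), clear(d), inpos(f), linked(d), linked(f), ready(e), ready(f)}
2. drop(f,d)  →  {at(d,f), at(f,f), clear(f), inpos(f), linked(d), linked(f), ready(e), ready(f)}
3. free(f,d)  →  {at(d,f), clear(f), inpos(d), inpos(f), linked(d), linked(f), ready(e)}

free(d,f); drop(f,d); free(f,d)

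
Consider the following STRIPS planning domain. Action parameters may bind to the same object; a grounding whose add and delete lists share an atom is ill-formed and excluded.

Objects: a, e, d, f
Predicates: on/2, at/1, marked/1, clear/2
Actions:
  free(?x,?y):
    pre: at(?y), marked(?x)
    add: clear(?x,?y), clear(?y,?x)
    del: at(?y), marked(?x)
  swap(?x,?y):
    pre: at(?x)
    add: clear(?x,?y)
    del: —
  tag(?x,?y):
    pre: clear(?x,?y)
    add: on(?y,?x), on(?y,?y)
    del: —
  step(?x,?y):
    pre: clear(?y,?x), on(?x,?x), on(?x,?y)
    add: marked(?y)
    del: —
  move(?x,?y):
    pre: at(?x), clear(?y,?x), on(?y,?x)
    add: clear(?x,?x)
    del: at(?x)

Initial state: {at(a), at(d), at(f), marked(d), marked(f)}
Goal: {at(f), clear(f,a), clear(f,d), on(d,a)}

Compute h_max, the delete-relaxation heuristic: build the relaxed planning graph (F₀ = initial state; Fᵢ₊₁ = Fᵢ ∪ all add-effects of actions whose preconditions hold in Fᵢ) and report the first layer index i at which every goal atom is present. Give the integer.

2

F0 = init (5 atoms)
F1 = F0 ∪ {clear(a,a), clear(a,d), clear(a,e), clear(a,f), clear(d,a), clear(d,d), clear(d,e), clear(d,f), clear(f,a), clear(f,d), clear(f,e), clear(f,f)}  (17 atoms)
F2 = F1 ∪ {on(a,a), on(a,d), on(a,f), on(d,a), on(d,d), on(d,f), on(e,a), on(e,d), on(e,e), on(e,f), on(f,a), on(f,d), on(f,f)}  (30 atoms)
goal ⊆ F2  ⇒  h_max = 2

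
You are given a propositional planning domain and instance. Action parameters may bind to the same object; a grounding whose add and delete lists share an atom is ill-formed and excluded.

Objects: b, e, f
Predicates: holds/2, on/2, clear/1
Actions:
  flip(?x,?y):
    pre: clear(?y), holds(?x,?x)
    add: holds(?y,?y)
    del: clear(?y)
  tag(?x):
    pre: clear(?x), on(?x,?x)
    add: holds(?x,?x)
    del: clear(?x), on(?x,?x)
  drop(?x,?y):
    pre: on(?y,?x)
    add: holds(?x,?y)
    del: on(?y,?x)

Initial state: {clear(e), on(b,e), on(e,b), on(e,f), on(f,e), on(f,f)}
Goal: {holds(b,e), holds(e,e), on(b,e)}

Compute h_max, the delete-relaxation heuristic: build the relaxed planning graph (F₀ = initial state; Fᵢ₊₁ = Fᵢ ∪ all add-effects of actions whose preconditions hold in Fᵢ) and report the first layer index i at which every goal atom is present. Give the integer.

F0 = init (6 atoms)
F1 = F0 ∪ {holds(b,e), holds(e,b), holds(e,f), holds(f,e), holds(f,f)}  (11 atoms)
F2 = F1 ∪ {holds(e,e)}  (12 atoms)
goal ⊆ F2  ⇒  h_max = 2

2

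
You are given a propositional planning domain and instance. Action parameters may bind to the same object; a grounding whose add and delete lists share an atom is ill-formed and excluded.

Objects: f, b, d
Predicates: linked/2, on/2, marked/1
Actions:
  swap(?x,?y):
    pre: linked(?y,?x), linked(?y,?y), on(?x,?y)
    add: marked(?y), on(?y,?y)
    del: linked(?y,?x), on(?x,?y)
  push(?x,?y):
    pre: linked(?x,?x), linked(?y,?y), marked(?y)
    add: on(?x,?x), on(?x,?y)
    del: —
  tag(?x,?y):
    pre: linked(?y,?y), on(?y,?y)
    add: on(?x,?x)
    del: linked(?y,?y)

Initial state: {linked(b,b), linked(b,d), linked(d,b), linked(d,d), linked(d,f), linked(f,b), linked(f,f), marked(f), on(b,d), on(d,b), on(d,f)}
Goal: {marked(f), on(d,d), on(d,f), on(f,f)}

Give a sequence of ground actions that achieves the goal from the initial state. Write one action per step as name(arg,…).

swap(b,d); push(f,f)

1. swap(b,d)  →  {linked(b,b), linked(b,d), linked(d,d), linked(d,f), linked(f,b), linked(f,f), marked(d), marked(f), on(d,b), on(d,d), on(d,f)}
2. push(f,f)  →  {linked(b,b), linked(b,d), linked(d,d), linked(d,f), linked(f,b), linked(f,f), marked(d), marked(f), on(d,b), on(d,d), on(d,f), on(f,f)}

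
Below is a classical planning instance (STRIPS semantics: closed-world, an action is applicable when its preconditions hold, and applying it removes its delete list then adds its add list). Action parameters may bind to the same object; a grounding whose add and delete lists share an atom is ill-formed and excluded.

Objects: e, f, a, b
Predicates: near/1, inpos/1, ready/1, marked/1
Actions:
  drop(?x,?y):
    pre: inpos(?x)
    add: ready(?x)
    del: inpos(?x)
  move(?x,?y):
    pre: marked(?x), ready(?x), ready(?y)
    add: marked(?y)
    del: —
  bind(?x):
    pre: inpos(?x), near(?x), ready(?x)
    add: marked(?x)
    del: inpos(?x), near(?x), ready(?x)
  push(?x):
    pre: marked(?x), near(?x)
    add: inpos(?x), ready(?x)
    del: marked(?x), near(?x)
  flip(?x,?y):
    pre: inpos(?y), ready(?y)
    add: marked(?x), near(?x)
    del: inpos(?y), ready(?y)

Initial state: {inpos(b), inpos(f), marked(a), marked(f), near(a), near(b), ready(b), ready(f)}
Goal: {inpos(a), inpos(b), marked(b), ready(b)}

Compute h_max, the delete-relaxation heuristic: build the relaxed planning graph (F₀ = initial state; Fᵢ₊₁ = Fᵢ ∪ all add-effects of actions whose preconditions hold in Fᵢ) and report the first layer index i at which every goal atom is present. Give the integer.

1

F0 = init (8 atoms)
F1 = F0 ∪ {inpos(a), marked(b), marked(e), near(e), near(f), ready(a)}  (14 atoms)
goal ⊆ F1  ⇒  h_max = 1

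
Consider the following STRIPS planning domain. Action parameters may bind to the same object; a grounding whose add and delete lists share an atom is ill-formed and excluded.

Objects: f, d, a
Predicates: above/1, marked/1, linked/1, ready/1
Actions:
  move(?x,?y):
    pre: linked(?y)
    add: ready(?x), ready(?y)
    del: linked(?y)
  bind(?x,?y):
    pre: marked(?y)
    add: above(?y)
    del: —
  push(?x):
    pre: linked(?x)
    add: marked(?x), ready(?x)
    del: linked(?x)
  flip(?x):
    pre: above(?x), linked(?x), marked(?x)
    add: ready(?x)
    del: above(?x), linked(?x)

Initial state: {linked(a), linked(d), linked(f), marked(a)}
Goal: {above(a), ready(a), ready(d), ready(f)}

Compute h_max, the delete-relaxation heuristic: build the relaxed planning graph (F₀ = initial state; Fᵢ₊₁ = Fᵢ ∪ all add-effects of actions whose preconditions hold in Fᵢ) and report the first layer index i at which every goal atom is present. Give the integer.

F0 = init (4 atoms)
F1 = F0 ∪ {above(a), marked(d), marked(f), ready(a), ready(d), ready(f)}  (10 atoms)
goal ⊆ F1  ⇒  h_max = 1

1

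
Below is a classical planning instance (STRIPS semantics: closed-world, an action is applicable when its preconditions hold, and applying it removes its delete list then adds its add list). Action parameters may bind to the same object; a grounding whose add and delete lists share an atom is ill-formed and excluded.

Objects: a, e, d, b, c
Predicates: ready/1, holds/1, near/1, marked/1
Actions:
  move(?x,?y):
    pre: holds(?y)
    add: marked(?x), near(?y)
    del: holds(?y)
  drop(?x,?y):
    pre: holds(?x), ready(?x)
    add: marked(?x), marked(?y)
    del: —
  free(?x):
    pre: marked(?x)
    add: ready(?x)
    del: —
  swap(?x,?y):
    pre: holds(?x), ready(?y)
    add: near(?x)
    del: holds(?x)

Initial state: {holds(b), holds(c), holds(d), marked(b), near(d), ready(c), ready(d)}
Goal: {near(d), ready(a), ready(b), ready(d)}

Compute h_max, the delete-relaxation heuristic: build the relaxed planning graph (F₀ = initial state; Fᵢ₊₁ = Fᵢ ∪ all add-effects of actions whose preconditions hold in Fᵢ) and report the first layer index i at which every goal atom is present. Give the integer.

2

F0 = init (7 atoms)
F1 = F0 ∪ {marked(a), marked(c), marked(d), marked(e), near(b), near(c), ready(b)}  (14 atoms)
F2 = F1 ∪ {ready(a), ready(e)}  (16 atoms)
goal ⊆ F2  ⇒  h_max = 2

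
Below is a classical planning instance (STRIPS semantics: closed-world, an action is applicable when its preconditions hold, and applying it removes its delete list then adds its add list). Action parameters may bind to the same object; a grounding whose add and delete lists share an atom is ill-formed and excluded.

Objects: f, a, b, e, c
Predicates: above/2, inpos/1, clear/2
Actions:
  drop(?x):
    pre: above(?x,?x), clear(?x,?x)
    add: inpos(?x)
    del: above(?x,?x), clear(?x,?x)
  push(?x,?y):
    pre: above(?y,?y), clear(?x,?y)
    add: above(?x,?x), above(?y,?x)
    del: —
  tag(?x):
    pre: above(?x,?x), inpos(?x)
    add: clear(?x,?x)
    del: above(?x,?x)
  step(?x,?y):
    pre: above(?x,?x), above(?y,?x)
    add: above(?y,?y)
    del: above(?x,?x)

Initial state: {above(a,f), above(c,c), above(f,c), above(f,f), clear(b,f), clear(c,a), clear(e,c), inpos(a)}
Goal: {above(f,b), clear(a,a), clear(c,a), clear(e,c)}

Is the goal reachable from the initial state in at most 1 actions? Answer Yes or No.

No

1. push(b,f)  →  {above(a,f), above(b,b), above(c,c), above(f,b), above(f,c), above(f,f), clear(b,f), clear(c,a), clear(e,c), inpos(a)}
2. step(f,a)  →  {above(a,a), above(a,f), above(b,b), above(c,c), above(f,b), above(f,c), clear(b,f), clear(c,a), clear(e,c), inpos(a)}
3. tag(a)  →  {above(a,f), above(b,b), above(c,c), above(f,b), above(f,c), clear(a,a), clear(b,f), clear(c,a), clear(e,c), inpos(a)}
optimal plan length = 3; 3 > 1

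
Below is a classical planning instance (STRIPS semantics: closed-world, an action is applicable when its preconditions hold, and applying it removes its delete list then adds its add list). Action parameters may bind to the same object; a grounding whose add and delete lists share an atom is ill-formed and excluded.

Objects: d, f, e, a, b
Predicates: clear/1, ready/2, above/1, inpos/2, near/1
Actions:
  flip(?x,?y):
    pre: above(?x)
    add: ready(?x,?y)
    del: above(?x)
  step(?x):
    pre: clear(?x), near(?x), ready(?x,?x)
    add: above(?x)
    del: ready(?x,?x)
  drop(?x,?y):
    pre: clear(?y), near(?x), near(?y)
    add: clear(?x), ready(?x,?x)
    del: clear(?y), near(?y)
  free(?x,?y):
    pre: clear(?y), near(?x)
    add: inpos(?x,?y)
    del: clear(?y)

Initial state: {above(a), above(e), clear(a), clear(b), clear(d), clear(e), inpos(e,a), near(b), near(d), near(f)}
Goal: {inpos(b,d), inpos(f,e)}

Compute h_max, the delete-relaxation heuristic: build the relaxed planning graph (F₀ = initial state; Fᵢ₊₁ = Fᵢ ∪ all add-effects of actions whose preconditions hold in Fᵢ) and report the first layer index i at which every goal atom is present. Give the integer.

F0 = init (10 atoms)
F1 = F0 ∪ {clear(f), inpos(b,a), inpos(b,b), inpos(b,d), inpos(b,e), inpos(d,a), inpos(d,b), inpos(d,d), inpos(d,e), inpos(f,a), inpos(f,b), inpos(f,d), inpos(f,e), ready(a,a), ready(a,b), ready(a,d), ready(a,e), ready(a,f), ready(b,b), ready(d,d), ready(e,a), ready(e,b), ready(e,d), ready(e,e), ready(e,f), ready(f,f)}  (36 atoms)
goal ⊆ F1  ⇒  h_max = 1

1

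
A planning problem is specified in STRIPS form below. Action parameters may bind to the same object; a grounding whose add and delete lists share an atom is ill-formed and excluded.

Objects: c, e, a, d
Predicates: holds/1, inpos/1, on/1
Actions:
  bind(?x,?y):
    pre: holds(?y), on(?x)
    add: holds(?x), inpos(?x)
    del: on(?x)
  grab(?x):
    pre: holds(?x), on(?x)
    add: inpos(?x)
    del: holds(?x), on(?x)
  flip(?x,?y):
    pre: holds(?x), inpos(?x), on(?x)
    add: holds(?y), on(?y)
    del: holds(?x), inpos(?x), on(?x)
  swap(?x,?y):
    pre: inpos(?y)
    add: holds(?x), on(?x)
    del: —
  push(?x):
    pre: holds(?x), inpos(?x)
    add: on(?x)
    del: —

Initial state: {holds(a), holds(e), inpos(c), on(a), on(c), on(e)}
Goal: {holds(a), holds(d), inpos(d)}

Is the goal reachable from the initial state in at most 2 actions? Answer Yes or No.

1. swap(d,c)  →  {holds(a), holds(d), holds(e), inpos(c), on(a), on(c), on(d), on(e)}
2. bind(d,e)  →  {holds(a), holds(d), holds(e), inpos(c), inpos(d), on(a), on(c), on(e)}
optimal plan length = 2; 2 ≤ 2

Yes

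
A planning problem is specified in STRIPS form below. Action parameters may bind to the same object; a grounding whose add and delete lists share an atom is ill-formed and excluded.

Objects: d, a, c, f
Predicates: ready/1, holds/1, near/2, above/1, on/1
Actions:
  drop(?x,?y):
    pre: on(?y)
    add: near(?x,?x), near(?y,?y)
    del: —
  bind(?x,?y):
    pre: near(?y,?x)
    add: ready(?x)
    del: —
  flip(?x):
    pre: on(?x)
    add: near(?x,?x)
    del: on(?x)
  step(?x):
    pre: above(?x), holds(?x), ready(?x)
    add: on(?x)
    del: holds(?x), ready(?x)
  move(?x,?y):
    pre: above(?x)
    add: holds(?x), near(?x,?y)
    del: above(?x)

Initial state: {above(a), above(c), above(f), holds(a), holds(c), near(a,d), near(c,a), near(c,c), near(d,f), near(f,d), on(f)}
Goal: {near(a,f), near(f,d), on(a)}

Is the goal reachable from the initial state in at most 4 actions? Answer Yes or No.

1. bind(a,c)  →  {above(a), above(c), above(f), holds(a), holds(c), near(a,d), near(c,a), near(c,c), near(d,f), near(f,d), on(f), ready(a)}
2. step(a)  →  {above(a), above(c), above(f), holds(c), near(a,d), near(c,a), near(c,c), near(d,f), near(f,d), on(a), on(f)}
3. move(a,f)  →  {above(c), above(f), holds(a), holds(c), near(a,d), near(a,f), near(c,a), near(c,c), near(d,f), near(f,d), on(a), on(f)}
optimal plan length = 3; 3 ≤ 4

Yes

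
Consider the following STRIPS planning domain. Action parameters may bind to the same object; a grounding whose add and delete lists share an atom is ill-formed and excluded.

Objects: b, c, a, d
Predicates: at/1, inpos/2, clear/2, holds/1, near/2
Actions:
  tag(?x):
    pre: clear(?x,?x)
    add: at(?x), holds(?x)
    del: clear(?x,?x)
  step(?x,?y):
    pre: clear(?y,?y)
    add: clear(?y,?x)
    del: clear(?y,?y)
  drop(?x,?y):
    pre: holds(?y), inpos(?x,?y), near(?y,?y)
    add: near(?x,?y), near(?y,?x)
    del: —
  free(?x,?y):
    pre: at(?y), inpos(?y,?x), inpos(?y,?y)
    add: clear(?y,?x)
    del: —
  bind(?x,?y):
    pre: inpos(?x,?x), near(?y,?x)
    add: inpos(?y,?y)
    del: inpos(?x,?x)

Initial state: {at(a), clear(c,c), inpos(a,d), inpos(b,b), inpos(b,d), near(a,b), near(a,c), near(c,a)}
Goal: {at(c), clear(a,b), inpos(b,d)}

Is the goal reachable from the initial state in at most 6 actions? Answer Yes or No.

1. tag(c)  →  {at(a), at(c), holds(c), inpos(a,d), inpos(b,b), inpos(b,d), near(a,b), near(a,c), near(c,a)}
2. bind(b,a)  →  {at(a), at(c), holds(c), inpos(a,a), inpos(a,d), inpos(b,d), near(a,b), near(a,c), near(c,a)}
3. free(a,a)  →  {at(a), at(c), clear(a,a), holds(c), inpos(a,a), inpos(a,d), inpos(b,d), near(a,b), near(a,c), near(c,a)}
4. step(b,a)  →  {at(a), at(c), clear(a,b), holds(c), inpos(a,a), inpos(a,d), inpos(b,d), near(a,b), near(a,c), near(c,a)}
optimal plan length = 4; 4 ≤ 6

Yes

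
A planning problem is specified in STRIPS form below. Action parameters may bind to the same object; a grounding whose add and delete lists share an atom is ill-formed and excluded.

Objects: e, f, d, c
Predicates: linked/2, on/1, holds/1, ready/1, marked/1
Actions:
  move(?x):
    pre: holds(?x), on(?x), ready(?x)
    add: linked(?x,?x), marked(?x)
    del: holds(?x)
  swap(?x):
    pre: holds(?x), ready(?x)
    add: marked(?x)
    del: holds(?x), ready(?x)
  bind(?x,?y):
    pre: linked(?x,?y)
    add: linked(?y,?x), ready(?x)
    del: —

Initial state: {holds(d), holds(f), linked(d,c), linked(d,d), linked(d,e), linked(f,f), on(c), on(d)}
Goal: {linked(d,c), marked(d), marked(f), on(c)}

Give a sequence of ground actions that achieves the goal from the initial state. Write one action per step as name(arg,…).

1. bind(f,f)  →  {holds(d), holds(f), linked(d,c), linked(d,d), linked(d,e), linked(f,f), on(c), on(d), ready(f)}
2. swap(f)  →  {holds(d), linked(d,c), linked(d,d), linked(d,e), linked(f,f), marked(f), on(c), on(d)}
3. bind(d,e)  →  {holds(d), linked(d,c), linked(d,d), linked(d,e), linked(e,d), linked(f,f), marked(f), on(c), on(d), ready(d)}
4. move(d)  →  {linked(d,c), linked(d,d), linked(d,e), linked(e,d), linked(f,f), marked(d), marked(f), on(c), on(d), ready(d)}

bind(f,f); swap(f); bind(d,e); move(d)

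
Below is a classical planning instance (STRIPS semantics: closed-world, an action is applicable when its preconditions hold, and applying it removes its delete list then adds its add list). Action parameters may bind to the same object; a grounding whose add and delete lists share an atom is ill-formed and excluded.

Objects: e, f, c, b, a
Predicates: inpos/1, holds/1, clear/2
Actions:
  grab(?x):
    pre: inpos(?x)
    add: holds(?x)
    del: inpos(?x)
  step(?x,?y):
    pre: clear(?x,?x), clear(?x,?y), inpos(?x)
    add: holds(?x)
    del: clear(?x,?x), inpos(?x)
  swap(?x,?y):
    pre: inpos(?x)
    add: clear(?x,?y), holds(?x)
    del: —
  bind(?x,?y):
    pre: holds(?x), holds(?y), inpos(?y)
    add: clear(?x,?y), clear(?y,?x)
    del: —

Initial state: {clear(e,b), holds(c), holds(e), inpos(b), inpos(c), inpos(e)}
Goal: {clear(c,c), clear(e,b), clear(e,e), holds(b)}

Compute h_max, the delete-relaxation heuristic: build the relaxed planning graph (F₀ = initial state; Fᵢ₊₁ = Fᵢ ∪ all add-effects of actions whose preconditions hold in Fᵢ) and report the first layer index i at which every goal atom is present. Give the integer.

1

F0 = init (6 atoms)
F1 = F0 ∪ {clear(b,a), clear(b,b), clear(b,c), clear(b,e), clear(b,f), clear(c,a), clear(c,b), clear(c,c), clear(c,e), clear(c,f), clear(e,a), clear(e,c), clear(e,e), clear(e,f), holds(b)}  (21 atoms)
goal ⊆ F1  ⇒  h_max = 1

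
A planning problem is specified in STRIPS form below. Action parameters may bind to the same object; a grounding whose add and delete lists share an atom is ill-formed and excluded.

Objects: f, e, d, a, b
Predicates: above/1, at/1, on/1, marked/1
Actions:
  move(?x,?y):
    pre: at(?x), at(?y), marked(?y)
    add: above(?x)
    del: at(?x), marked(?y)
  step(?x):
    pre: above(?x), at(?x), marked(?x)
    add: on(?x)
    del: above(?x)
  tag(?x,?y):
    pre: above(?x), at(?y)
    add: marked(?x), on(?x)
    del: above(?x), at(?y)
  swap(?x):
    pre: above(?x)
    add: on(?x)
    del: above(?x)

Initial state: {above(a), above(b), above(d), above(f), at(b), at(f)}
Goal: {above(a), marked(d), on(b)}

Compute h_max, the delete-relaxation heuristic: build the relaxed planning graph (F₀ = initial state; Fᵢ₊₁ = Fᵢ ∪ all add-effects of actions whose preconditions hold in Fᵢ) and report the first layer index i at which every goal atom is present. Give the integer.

F0 = init (6 atoms)
F1 = F0 ∪ {marked(a), marked(b), marked(d), marked(f), on(a), on(b), on(d), on(f)}  (14 atoms)
goal ⊆ F1  ⇒  h_max = 1

1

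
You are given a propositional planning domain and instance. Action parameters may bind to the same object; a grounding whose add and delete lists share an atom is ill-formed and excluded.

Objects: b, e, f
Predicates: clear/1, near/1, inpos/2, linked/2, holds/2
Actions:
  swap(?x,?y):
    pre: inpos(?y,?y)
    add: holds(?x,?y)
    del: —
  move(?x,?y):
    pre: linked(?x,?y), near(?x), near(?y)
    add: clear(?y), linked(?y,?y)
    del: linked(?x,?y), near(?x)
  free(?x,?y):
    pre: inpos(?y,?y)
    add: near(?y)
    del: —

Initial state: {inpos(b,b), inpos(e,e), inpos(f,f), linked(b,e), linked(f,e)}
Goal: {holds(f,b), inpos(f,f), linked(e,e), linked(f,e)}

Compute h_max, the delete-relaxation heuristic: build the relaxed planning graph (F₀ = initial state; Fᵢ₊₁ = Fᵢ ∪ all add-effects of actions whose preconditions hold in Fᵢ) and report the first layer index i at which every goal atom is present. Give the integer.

F0 = init (5 atoms)
F1 = F0 ∪ {holds(b,b), holds(b,e), holds(b,f), holds(e,b), holds(e,e), holds(e,f), holds(f,b), holds(f,e), holds(f,f), near(b), near(e), near(f)}  (17 atoms)
F2 = F1 ∪ {clear(e), linked(e,e)}  (19 atoms)
goal ⊆ F2  ⇒  h_max = 2

2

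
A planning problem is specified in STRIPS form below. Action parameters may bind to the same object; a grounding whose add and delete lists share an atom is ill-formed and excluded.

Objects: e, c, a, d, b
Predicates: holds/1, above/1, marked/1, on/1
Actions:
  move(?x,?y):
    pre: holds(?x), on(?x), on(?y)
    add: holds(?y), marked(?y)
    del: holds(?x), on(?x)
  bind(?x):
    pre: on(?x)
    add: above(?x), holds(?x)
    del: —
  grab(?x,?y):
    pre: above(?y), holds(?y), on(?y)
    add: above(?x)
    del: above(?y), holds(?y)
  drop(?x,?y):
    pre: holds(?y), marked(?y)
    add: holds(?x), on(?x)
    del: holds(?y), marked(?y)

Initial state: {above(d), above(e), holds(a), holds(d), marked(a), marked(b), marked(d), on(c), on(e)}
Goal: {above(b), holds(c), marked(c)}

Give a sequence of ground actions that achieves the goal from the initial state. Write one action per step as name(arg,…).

drop(b,a); bind(b); move(b,c)

1. drop(b,a)  →  {above(d), above(e), holds(b), holds(d), marked(b), marked(d), on(b), on(c), on(e)}
2. bind(b)  →  {above(b), above(d), above(e), holds(b), holds(d), marked(b), marked(d), on(b), on(c), on(e)}
3. move(b,c)  →  {above(b), above(d), above(e), holds(c), holds(d), marked(b), marked(c), marked(d), on(c), on(e)}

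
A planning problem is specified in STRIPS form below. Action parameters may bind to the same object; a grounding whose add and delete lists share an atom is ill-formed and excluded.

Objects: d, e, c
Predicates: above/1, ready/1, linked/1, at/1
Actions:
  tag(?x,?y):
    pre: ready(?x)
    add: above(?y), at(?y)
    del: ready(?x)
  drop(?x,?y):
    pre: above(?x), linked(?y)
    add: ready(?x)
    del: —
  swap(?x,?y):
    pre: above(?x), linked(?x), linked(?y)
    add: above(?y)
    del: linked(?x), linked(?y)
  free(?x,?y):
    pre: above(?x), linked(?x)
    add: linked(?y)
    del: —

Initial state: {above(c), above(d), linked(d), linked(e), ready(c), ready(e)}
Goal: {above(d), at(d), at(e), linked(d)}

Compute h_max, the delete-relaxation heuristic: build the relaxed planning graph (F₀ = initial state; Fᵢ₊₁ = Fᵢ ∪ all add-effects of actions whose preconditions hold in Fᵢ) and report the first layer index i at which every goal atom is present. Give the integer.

1

F0 = init (6 atoms)
F1 = F0 ∪ {above(e), at(c), at(d), at(e), linked(c), ready(d)}  (12 atoms)
goal ⊆ F1  ⇒  h_max = 1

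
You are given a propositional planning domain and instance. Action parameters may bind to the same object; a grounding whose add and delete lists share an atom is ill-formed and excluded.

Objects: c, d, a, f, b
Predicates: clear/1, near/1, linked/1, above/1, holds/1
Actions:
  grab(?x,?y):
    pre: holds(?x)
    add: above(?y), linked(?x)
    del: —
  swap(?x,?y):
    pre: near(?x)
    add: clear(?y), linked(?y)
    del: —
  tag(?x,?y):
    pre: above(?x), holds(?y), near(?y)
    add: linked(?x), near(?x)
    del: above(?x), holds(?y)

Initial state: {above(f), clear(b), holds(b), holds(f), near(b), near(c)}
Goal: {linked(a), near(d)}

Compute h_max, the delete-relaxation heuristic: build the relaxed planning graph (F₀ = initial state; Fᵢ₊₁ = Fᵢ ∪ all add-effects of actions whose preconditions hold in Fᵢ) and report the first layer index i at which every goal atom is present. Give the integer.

2

F0 = init (6 atoms)
F1 = F0 ∪ {above(a), above(b), above(c), above(d), clear(a), clear(c), clear(d), clear(f), linked(a), linked(b), linked(c), linked(d), linked(f), near(f)}  (20 atoms)
F2 = F1 ∪ {near(a), near(d)}  (22 atoms)
goal ⊆ F2  ⇒  h_max = 2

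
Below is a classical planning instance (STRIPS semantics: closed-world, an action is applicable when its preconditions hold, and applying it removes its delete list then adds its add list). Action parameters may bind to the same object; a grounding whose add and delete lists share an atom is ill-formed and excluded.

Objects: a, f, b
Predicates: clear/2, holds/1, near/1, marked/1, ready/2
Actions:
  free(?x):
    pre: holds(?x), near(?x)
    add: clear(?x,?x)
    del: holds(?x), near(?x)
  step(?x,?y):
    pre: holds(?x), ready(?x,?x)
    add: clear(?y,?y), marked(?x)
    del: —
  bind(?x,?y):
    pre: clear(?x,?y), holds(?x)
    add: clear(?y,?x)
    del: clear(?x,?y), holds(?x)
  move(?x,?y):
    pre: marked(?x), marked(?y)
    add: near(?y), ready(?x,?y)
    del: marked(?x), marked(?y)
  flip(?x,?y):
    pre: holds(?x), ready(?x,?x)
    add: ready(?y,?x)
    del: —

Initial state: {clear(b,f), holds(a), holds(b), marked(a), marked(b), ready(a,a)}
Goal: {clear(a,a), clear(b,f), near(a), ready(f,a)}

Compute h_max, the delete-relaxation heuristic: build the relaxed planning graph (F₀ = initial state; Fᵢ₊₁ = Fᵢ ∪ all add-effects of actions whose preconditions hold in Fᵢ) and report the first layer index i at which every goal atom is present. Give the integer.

F0 = init (6 atoms)
F1 = F0 ∪ {clear(a,a), clear(b,b), clear(f,b), clear(f,f), near(a), near(b), ready(a,b), ready(b,a), ready(b,b), ready(f,a)}  (16 atoms)
goal ⊆ F1  ⇒  h_max = 1

1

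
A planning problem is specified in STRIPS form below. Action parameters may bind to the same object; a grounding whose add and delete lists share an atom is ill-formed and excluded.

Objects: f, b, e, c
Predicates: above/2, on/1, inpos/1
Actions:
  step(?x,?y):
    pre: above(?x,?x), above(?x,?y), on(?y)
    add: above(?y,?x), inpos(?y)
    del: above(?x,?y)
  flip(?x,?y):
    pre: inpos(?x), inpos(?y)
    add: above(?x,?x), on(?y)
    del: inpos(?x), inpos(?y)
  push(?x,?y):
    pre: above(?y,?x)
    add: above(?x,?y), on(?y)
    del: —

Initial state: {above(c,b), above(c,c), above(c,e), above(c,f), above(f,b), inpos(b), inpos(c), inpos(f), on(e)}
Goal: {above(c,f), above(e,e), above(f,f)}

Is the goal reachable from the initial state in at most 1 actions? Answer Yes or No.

No

1. step(c,e)  →  {above(c,b), above(c,c), above(c,f), above(e,c), above(f,b), inpos(b), inpos(c), inpos(e), inpos(f), on(e)}
2. flip(f,f)  →  {above(c,b), above(c,c), above(c,f), above(e,c), above(f,b), above(f,f), inpos(b), inpos(c), inpos(e), on(e), on(f)}
3. flip(e,b)  →  {above(c,b), above(c,c), above(c,f), above(e,c), above(e,e), above(f,b), above(f,f), inpos(c), on(b), on(e), on(f)}
optimal plan length = 3; 3 > 1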